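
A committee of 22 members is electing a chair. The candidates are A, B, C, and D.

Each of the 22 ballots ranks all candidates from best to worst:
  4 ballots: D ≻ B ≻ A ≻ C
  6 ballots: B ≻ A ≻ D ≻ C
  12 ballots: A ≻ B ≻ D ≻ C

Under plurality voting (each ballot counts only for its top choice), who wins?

First-place votes: A 12, B 6, C 0, D 4.

A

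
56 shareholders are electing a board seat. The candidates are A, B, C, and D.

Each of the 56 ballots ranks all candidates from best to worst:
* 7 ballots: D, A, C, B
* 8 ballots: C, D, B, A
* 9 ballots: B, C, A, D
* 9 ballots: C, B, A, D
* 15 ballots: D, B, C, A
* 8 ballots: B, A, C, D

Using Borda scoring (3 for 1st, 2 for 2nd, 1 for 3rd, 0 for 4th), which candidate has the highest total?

B

A: 7×2 + 8×0 + 9×1 + 9×1 + 15×0 + 8×2 = 48
B: 7×0 + 8×1 + 9×3 + 9×2 + 15×2 + 8×3 = 107
C: 7×1 + 8×3 + 9×2 + 9×3 + 15×1 + 8×1 = 99
D: 7×3 + 8×2 + 9×0 + 9×0 + 15×3 + 8×0 = 82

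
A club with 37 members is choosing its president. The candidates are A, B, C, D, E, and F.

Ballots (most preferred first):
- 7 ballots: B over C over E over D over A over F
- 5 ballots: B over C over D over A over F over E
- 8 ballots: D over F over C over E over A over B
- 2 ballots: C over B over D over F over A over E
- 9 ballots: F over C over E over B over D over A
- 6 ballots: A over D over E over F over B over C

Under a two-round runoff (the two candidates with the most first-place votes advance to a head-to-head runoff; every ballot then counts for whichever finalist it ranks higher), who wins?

Round 1 first-place votes: A 6, B 12, C 2, D 8, E 0, F 9. B and F advance.
Runoff: B is ranked above F on 14 ballots, F above B on 23.

F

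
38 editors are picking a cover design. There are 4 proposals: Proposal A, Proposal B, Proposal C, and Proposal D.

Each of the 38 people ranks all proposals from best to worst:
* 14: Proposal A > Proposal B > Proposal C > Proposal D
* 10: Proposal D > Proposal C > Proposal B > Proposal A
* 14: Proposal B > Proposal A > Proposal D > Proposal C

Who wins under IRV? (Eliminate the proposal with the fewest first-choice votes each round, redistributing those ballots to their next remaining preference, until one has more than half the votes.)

Round 1: Proposal A 14, Proposal B 14, Proposal C 0, Proposal D 10. Proposal C eliminated.
Round 2: Proposal A 14, Proposal B 14, Proposal D 10. Proposal D eliminated.
Round 3: Proposal A 14, Proposal B 24. Proposal B has a majority (≥20).

Proposal B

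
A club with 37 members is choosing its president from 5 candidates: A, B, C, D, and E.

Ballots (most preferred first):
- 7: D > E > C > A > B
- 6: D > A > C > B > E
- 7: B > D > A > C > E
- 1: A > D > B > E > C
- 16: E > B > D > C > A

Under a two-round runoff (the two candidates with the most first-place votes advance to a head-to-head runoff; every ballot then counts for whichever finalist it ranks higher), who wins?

D

Round 1 first-place votes: A 1, B 7, C 0, D 13, E 16. E and D advance.
Runoff: E is ranked above D on 16 ballots, D above E on 21.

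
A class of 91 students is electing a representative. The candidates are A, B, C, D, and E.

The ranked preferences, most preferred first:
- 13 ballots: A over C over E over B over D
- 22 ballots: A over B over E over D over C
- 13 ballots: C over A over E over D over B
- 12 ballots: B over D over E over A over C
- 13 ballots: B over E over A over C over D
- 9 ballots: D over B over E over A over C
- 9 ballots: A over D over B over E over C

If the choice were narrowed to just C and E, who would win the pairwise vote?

C is ranked above E on 26 ballots; E above C on 65.

E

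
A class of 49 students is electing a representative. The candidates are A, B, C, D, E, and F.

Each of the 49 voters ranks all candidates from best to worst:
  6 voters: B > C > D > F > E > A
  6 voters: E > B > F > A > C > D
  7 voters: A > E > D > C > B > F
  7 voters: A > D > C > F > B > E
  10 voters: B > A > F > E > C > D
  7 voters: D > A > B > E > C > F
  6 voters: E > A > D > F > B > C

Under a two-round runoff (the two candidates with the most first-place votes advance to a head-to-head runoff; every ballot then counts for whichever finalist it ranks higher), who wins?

A

Round 1 first-place votes: A 14, B 16, C 0, D 7, E 12, F 0. B and A advance.
Runoff: B is ranked above A on 22 ballots, A above B on 27.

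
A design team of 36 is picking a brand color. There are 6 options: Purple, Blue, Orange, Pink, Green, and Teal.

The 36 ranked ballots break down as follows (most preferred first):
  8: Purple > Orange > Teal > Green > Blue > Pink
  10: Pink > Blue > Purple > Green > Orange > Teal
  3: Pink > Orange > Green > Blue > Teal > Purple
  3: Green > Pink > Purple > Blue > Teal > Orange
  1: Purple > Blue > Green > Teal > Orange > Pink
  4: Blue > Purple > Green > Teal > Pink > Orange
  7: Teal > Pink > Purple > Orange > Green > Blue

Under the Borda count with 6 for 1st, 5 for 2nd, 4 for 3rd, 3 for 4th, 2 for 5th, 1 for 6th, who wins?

Purple: 8×6 + 10×4 + 3×1 + 3×4 + 1×6 + 4×5 + 7×4 = 157
Blue: 8×2 + 10×5 + 3×3 + 3×3 + 1×5 + 4×6 + 7×1 = 120
Orange: 8×5 + 10×2 + 3×5 + 3×1 + 1×2 + 4×1 + 7×3 = 105
Pink: 8×1 + 10×6 + 3×6 + 3×5 + 1×1 + 4×2 + 7×5 = 145
Green: 8×3 + 10×3 + 3×4 + 3×6 + 1×4 + 4×4 + 7×2 = 118
Teal: 8×4 + 10×1 + 3×2 + 3×2 + 1×3 + 4×3 + 7×6 = 111

Purple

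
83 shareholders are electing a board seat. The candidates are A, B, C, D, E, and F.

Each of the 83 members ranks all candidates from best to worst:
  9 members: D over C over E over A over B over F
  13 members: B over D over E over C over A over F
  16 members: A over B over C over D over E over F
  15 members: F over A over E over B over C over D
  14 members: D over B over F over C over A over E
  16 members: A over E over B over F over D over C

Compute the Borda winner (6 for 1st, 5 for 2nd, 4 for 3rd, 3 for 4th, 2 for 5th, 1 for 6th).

A: 9×3 + 13×2 + 16×6 + 15×5 + 14×2 + 16×6 = 348
B: 9×2 + 13×6 + 16×5 + 15×3 + 14×5 + 16×4 = 355
C: 9×5 + 13×3 + 16×4 + 15×2 + 14×3 + 16×1 = 236
D: 9×6 + 13×5 + 16×3 + 15×1 + 14×6 + 16×2 = 298
E: 9×4 + 13×4 + 16×2 + 15×4 + 14×1 + 16×5 = 274
F: 9×1 + 13×1 + 16×1 + 15×6 + 14×4 + 16×3 = 232

B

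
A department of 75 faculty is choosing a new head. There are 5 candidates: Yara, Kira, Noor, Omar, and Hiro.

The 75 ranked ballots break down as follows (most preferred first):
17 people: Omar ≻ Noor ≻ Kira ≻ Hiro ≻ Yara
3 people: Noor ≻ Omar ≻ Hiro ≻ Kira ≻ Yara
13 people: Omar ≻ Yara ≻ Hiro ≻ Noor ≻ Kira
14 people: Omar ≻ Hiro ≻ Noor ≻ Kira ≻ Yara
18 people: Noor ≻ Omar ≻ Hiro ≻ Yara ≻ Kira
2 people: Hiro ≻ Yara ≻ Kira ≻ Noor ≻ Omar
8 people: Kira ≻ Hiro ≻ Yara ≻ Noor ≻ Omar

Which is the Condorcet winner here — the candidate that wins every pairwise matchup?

Omar

Omar vs Yara: 65–10
Omar vs Kira: 65–10
Omar vs Noor: 44–31
Omar vs Hiro: 65–10
Omar beats every other candidate.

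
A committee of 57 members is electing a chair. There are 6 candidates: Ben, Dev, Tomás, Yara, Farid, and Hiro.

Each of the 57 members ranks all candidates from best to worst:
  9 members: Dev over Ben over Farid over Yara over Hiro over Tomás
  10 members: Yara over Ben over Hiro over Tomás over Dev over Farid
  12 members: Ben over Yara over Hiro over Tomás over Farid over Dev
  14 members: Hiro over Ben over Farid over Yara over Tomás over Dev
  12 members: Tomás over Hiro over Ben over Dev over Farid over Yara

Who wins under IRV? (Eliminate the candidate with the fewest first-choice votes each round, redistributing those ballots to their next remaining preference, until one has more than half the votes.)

Round 1: Ben 12, Dev 9, Tomás 12, Yara 10, Farid 0, Hiro 14. Farid eliminated.
Round 2: Ben 12, Dev 9, Tomás 12, Yara 10, Hiro 14. Dev eliminated.
Round 3: Ben 21, Tomás 12, Yara 10, Hiro 14. Yara eliminated.
Round 4: Ben 31, Tomás 12, Hiro 14. Ben has a majority (≥29).

Ben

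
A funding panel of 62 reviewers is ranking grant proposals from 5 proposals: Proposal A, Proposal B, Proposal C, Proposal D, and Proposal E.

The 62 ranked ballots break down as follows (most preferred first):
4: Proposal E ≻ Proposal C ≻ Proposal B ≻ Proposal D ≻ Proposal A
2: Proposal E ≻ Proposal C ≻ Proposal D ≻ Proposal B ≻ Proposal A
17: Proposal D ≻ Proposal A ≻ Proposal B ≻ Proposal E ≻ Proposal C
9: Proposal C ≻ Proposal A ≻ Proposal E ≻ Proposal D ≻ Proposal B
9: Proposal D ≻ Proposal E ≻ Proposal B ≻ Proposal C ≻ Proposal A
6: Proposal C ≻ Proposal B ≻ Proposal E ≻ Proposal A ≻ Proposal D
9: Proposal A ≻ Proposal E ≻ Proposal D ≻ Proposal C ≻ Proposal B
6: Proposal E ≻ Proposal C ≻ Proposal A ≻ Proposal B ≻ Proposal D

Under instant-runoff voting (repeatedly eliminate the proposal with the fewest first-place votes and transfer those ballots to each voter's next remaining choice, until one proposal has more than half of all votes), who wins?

Round 1: Proposal A 9, Proposal B 0, Proposal C 15, Proposal D 26, Proposal E 12. Proposal B eliminated.
Round 2: Proposal A 9, Proposal C 15, Proposal D 26, Proposal E 12. Proposal A eliminated.
Round 3: Proposal C 15, Proposal D 26, Proposal E 21. Proposal C eliminated.
Round 4: Proposal D 26, Proposal E 36. Proposal E has a majority (≥32).

Proposal E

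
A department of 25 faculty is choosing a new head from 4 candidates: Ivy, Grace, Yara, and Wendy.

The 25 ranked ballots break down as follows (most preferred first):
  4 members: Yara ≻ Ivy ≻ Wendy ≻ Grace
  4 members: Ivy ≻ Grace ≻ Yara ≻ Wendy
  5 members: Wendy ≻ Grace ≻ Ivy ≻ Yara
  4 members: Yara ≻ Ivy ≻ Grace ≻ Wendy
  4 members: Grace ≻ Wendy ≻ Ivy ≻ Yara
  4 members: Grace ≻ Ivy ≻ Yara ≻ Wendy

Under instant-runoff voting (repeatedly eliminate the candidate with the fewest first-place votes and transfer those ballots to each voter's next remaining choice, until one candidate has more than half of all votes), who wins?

Round 1: Ivy 4, Grace 8, Yara 8, Wendy 5. Ivy eliminated.
Round 2: Grace 12, Yara 8, Wendy 5. Wendy eliminated.
Round 3: Grace 17, Yara 8. Grace has a majority (≥13).

Grace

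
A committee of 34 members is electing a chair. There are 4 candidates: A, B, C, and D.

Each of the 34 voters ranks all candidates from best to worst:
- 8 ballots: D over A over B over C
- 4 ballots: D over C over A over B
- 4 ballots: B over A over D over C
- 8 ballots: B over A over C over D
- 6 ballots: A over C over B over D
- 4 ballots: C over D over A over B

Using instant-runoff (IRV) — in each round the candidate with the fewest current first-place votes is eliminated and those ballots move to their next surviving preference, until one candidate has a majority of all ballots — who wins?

Round 1: A 6, B 12, C 4, D 12. C eliminated.
Round 2: A 6, B 12, D 16. A eliminated.
Round 3: B 18, D 16. B has a majority (≥18).

B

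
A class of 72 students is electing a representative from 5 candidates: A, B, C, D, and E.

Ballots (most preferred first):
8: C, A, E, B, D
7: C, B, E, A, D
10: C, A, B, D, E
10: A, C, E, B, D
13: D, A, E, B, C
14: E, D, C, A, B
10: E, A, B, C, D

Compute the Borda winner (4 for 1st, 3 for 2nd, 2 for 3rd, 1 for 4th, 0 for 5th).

A

A: 8×3 + 7×1 + 10×3 + 10×4 + 13×3 + 14×1 + 10×3 = 184
B: 8×1 + 7×3 + 10×2 + 10×1 + 13×1 + 14×0 + 10×2 = 92
C: 8×4 + 7×4 + 10×4 + 10×3 + 13×0 + 14×2 + 10×1 = 168
D: 8×0 + 7×0 + 10×1 + 10×0 + 13×4 + 14×3 + 10×0 = 104
E: 8×2 + 7×2 + 10×0 + 10×2 + 13×2 + 14×4 + 10×4 = 172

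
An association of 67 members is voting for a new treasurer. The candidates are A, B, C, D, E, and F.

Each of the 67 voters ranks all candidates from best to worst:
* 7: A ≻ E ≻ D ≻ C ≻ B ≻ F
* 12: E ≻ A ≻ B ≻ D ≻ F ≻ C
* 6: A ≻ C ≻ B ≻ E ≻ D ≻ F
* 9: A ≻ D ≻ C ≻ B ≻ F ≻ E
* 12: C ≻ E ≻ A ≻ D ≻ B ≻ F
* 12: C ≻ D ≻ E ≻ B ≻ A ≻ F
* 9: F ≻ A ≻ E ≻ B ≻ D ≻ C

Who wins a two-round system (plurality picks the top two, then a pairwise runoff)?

A

Round 1 first-place votes: A 22, B 0, C 24, D 0, E 12, F 9. C and A advance.
Runoff: C is ranked above A on 24 ballots, A above C on 43.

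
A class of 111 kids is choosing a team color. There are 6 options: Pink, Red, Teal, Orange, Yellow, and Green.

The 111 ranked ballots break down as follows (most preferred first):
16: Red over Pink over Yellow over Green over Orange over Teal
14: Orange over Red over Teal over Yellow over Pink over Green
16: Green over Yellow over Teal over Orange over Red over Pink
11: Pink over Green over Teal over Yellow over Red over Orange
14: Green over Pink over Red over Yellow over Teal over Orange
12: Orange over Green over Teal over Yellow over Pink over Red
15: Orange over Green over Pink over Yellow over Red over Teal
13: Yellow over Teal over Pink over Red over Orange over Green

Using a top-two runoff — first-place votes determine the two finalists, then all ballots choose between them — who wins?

Green

Round 1 first-place votes: Pink 11, Red 16, Teal 0, Orange 41, Yellow 13, Green 30. Orange and Green advance.
Runoff: Orange is ranked above Green on 54 ballots, Green above Orange on 57.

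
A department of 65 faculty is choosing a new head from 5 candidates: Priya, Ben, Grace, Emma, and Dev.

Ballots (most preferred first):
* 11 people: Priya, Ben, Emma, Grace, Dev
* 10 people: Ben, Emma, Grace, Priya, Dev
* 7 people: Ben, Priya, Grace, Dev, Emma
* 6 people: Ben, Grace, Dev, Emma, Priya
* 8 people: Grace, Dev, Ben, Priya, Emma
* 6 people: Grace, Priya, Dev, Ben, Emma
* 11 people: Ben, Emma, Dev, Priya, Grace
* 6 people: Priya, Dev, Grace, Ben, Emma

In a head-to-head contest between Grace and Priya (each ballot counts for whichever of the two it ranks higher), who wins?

Priya

Grace is ranked above Priya on 30 ballots; Priya above Grace on 35.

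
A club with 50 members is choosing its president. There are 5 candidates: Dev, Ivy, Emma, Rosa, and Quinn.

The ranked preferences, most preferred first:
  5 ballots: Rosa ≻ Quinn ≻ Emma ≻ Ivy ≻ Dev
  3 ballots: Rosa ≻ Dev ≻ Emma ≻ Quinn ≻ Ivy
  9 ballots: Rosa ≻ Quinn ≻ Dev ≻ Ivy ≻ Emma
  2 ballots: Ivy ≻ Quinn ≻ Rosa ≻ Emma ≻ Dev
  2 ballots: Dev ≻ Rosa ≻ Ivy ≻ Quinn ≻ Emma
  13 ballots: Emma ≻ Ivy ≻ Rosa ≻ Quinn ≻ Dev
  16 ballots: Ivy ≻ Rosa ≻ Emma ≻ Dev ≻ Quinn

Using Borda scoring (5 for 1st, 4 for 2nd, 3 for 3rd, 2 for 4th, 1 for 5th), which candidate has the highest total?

Rosa

Dev: 5×1 + 3×4 + 9×3 + 2×1 + 2×5 + 13×1 + 16×2 = 101
Ivy: 5×2 + 3×1 + 9×2 + 2×5 + 2×3 + 13×4 + 16×5 = 179
Emma: 5×3 + 3×3 + 9×1 + 2×2 + 2×1 + 13×5 + 16×3 = 152
Rosa: 5×5 + 3×5 + 9×5 + 2×3 + 2×4 + 13×3 + 16×4 = 202
Quinn: 5×4 + 3×2 + 9×4 + 2×4 + 2×2 + 13×2 + 16×1 = 116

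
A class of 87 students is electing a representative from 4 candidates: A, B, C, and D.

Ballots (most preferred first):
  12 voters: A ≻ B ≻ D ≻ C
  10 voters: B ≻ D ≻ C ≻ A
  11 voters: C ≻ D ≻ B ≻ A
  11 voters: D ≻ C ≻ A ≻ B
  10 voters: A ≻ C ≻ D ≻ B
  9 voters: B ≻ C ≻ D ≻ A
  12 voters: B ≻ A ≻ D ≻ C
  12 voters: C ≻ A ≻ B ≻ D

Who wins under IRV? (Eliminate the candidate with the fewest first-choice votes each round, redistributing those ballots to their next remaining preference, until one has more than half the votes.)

Round 1: A 22, B 31, C 23, D 11. D eliminated.
Round 2: A 22, B 31, C 34. A eliminated.
Round 3: B 43, C 44. C has a majority (≥44).

C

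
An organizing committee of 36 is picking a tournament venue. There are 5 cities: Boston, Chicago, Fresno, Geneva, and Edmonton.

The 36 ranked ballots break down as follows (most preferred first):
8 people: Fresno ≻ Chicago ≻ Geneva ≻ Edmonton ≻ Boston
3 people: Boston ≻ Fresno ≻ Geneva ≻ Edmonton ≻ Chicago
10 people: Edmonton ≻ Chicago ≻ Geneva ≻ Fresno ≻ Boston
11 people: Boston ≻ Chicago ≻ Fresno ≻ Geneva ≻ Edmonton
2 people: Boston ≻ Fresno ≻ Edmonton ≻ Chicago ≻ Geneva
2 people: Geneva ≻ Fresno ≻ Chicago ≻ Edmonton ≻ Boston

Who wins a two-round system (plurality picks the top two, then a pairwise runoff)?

Edmonton

Round 1 first-place votes: Boston 16, Chicago 0, Fresno 8, Geneva 2, Edmonton 10. Boston and Edmonton advance.
Runoff: Boston is ranked above Edmonton on 16 ballots, Edmonton above Boston on 20.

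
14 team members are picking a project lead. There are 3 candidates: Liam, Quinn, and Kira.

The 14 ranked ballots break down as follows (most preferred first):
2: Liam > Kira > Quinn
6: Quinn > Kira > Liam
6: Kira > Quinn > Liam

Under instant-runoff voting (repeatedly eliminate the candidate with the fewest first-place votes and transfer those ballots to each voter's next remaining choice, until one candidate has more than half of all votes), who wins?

Round 1: Liam 2, Quinn 6, Kira 6. Liam eliminated.
Round 2: Quinn 6, Kira 8. Kira has a majority (≥8).

Kira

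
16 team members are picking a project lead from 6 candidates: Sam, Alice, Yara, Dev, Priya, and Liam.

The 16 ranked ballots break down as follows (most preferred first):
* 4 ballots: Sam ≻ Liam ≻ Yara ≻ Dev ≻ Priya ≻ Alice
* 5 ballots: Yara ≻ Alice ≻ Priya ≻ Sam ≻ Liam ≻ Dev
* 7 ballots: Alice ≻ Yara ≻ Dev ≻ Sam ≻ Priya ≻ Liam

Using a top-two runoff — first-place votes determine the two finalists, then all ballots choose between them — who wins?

Round 1 first-place votes: Sam 4, Alice 7, Yara 5, Dev 0, Priya 0, Liam 0. Alice and Yara advance.
Runoff: Alice is ranked above Yara on 7 ballots, Yara above Alice on 9.

Yara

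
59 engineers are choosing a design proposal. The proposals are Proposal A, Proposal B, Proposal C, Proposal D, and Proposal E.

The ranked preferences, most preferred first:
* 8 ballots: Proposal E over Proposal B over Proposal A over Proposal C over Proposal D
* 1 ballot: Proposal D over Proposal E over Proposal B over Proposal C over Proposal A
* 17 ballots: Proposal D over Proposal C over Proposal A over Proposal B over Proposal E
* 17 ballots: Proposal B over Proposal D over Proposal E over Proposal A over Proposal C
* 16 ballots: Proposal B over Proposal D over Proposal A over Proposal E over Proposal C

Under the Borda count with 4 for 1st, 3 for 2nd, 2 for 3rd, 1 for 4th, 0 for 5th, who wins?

Proposal B

Proposal A: 8×2 + 1×0 + 17×2 + 17×1 + 16×2 = 99
Proposal B: 8×3 + 1×2 + 17×1 + 17×4 + 16×4 = 175
Proposal C: 8×1 + 1×1 + 17×3 + 17×0 + 16×0 = 60
Proposal D: 8×0 + 1×4 + 17×4 + 17×3 + 16×3 = 171
Proposal E: 8×4 + 1×3 + 17×0 + 17×2 + 16×1 = 85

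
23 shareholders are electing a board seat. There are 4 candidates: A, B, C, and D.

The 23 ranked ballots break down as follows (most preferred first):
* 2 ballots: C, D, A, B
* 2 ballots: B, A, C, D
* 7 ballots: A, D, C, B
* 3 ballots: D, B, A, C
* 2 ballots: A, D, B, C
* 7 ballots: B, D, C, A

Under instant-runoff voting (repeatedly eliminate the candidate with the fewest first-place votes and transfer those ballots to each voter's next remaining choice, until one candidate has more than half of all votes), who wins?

Round 1: A 9, B 9, C 2, D 3. C eliminated.
Round 2: A 9, B 9, D 5. D eliminated.
Round 3: A 11, B 12. B has a majority (≥12).

B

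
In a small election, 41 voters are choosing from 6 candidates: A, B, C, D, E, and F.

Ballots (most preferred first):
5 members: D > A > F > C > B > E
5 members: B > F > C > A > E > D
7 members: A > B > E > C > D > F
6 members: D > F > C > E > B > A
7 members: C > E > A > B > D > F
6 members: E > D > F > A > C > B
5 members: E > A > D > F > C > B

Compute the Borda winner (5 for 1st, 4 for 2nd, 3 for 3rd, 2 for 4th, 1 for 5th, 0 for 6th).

E

A: 5×4 + 5×2 + 7×5 + 6×0 + 7×3 + 6×2 + 5×4 = 118
B: 5×1 + 5×5 + 7×4 + 6×1 + 7×2 + 6×0 + 5×0 = 78
C: 5×2 + 5×3 + 7×2 + 6×3 + 7×5 + 6×1 + 5×1 = 103
D: 5×5 + 5×0 + 7×1 + 6×5 + 7×1 + 6×4 + 5×3 = 108
E: 5×0 + 5×1 + 7×3 + 6×2 + 7×4 + 6×5 + 5×5 = 121
F: 5×3 + 5×4 + 7×0 + 6×4 + 7×0 + 6×3 + 5×2 = 87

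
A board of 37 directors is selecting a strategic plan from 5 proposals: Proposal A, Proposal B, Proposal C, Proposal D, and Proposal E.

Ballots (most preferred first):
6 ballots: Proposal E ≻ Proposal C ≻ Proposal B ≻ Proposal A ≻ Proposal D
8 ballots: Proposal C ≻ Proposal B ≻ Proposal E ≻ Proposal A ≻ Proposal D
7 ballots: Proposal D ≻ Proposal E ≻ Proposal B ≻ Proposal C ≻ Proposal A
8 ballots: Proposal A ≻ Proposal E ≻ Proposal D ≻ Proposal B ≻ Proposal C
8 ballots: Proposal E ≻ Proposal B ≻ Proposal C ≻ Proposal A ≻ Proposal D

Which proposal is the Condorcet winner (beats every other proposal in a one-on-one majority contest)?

Proposal E

Proposal E vs Proposal A: 29–8
Proposal E vs Proposal B: 29–8
Proposal E vs Proposal C: 29–8
Proposal E vs Proposal D: 30–7
Proposal E beats every other proposal.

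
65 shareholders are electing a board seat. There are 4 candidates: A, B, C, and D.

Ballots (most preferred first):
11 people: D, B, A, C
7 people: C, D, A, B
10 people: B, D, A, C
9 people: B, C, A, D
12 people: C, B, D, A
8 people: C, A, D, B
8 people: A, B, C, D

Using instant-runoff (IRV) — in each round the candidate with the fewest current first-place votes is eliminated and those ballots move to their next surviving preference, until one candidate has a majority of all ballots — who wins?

Round 1: A 8, B 19, C 27, D 11. A eliminated.
Round 2: B 27, C 27, D 11. D eliminated.
Round 3: B 38, C 27. B has a majority (≥33).

B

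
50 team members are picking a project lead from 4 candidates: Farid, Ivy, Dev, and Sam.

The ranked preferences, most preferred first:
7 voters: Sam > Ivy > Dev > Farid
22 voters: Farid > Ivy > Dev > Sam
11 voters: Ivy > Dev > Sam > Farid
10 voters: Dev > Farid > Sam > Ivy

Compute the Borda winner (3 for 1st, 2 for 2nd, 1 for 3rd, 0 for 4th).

Farid: 7×0 + 22×3 + 11×0 + 10×2 = 86
Ivy: 7×2 + 22×2 + 11×3 + 10×0 = 91
Dev: 7×1 + 22×1 + 11×2 + 10×3 = 81
Sam: 7×3 + 22×0 + 11×1 + 10×1 = 42

Ivy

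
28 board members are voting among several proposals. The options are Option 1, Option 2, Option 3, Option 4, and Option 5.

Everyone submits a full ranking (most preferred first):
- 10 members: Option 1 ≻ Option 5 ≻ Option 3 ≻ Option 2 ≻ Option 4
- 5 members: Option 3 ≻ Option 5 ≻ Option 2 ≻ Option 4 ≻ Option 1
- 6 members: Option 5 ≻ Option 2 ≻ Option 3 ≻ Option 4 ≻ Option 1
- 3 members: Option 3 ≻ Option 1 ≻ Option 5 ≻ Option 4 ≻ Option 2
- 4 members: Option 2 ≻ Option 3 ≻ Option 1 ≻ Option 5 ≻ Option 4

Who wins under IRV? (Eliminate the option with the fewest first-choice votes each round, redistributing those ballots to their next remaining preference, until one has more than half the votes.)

Round 1: Option 1 10, Option 2 4, Option 3 8, Option 4 0, Option 5 6. Option 4 eliminated.
Round 2: Option 1 10, Option 2 4, Option 3 8, Option 5 6. Option 2 eliminated.
Round 3: Option 1 10, Option 3 12, Option 5 6. Option 5 eliminated.
Round 4: Option 1 10, Option 3 18. Option 3 has a majority (≥15).

Option 3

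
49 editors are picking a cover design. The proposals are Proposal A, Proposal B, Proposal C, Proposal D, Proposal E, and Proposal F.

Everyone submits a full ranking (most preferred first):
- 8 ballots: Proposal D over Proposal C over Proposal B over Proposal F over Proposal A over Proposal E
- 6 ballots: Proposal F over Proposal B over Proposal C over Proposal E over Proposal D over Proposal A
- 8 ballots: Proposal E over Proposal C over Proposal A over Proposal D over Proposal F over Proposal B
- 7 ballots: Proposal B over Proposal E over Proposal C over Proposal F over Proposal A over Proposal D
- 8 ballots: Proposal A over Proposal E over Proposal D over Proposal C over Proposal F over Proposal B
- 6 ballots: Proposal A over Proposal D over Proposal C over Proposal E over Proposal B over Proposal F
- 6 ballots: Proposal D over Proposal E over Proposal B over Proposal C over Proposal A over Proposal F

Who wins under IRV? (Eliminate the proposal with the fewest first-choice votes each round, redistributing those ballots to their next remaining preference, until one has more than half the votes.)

Round 1: Proposal A 14, Proposal B 7, Proposal C 0, Proposal D 14, Proposal E 8, Proposal F 6. Proposal C eliminated.
Round 2: Proposal A 14, Proposal B 7, Proposal D 14, Proposal E 8, Proposal F 6. Proposal F eliminated.
Round 3: Proposal A 14, Proposal B 13, Proposal D 14, Proposal E 8. Proposal E eliminated.
Round 4: Proposal A 22, Proposal B 13, Proposal D 14. Proposal B eliminated.
Round 5: Proposal A 29, Proposal D 20. Proposal A has a majority (≥25).

Proposal A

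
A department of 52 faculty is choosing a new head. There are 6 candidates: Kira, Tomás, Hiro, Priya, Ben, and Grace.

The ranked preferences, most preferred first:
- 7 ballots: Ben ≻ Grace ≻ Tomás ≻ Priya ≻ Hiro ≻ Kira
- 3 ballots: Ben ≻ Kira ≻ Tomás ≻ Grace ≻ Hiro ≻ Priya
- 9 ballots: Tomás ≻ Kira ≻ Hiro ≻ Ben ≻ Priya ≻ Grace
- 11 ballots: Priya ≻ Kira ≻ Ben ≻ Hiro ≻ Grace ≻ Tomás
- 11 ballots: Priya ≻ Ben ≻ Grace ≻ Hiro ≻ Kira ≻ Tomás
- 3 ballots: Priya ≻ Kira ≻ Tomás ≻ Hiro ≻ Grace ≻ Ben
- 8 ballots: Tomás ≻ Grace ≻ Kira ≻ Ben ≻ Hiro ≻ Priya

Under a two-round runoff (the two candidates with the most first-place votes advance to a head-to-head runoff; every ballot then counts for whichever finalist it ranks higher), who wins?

Tomás

Round 1 first-place votes: Kira 0, Tomás 17, Hiro 0, Priya 25, Ben 10, Grace 0. Priya and Tomás advance.
Runoff: Priya is ranked above Tomás on 25 ballots, Tomás above Priya on 27.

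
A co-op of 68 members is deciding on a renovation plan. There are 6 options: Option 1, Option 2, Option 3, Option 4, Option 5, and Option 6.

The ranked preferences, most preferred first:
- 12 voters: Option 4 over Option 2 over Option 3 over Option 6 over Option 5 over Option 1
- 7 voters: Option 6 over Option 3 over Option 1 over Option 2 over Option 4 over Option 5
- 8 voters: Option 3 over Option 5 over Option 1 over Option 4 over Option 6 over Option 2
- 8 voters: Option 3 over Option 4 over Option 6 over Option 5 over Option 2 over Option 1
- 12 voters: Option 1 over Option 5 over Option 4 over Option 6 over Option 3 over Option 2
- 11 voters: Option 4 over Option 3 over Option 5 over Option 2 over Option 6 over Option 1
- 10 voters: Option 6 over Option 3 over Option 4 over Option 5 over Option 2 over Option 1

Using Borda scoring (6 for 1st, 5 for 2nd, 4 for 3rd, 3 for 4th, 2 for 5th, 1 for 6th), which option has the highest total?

Option 1: 12×1 + 7×4 + 8×4 + 8×1 + 12×6 + 11×1 + 10×1 = 173
Option 2: 12×5 + 7×3 + 8×1 + 8×2 + 12×1 + 11×3 + 10×2 = 170
Option 3: 12×4 + 7×5 + 8×6 + 8×6 + 12×2 + 11×5 + 10×5 = 308
Option 4: 12×6 + 7×2 + 8×3 + 8×5 + 12×4 + 11×6 + 10×4 = 304
Option 5: 12×2 + 7×1 + 8×5 + 8×3 + 12×5 + 11×4 + 10×3 = 229
Option 6: 12×3 + 7×6 + 8×2 + 8×4 + 12×3 + 11×2 + 10×6 = 244

Option 3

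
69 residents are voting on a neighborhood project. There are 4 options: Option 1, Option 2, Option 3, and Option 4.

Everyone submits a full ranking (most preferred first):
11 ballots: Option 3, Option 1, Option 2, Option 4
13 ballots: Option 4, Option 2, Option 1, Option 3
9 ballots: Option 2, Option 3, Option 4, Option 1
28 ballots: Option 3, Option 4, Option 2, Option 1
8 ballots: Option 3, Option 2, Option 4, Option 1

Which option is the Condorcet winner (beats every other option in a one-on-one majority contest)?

Option 3 vs Option 1: 56–13
Option 3 vs Option 2: 47–22
Option 3 vs Option 4: 56–13
Option 3 beats every other option.

Option 3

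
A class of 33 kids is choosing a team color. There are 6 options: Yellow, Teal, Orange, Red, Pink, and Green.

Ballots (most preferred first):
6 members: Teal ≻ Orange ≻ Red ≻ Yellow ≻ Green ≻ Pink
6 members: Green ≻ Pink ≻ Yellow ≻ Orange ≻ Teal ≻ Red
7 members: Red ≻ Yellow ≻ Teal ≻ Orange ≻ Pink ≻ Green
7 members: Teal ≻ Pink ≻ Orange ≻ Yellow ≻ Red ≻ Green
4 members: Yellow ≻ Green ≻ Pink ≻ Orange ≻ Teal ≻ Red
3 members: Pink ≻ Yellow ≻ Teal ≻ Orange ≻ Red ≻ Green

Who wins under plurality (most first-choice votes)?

Teal

First-place votes: Yellow 4, Teal 13, Orange 0, Red 7, Pink 3, Green 6.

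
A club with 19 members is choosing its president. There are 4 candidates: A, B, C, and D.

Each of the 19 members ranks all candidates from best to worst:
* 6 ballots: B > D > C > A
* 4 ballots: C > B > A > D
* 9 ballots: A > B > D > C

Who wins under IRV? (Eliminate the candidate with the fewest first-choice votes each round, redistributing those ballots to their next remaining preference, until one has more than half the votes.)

Round 1: A 9, B 6, C 4, D 0. D eliminated.
Round 2: A 9, B 6, C 4. C eliminated.
Round 3: A 9, B 10. B has a majority (≥10).

B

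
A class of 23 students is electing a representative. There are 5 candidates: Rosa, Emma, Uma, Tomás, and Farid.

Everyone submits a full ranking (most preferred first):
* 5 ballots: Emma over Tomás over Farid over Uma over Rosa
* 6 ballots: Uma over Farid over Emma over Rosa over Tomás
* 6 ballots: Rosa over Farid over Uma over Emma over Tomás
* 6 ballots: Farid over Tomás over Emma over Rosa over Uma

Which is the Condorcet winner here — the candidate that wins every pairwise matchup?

Farid

Farid vs Rosa: 17–6
Farid vs Emma: 18–5
Farid vs Uma: 17–6
Farid vs Tomás: 18–5
Farid beats every other candidate.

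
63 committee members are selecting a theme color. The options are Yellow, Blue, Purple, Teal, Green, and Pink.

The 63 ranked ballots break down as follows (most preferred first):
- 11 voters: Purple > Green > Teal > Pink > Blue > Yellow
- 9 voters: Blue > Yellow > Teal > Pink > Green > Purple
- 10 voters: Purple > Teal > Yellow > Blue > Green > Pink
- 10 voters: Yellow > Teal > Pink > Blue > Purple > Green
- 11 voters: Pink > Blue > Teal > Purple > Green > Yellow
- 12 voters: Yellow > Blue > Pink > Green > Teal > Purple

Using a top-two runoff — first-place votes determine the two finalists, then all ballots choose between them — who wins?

Round 1 first-place votes: Yellow 22, Blue 9, Purple 21, Teal 0, Green 0, Pink 11. Yellow and Purple advance.
Runoff: Yellow is ranked above Purple on 31 ballots, Purple above Yellow on 32.

Purple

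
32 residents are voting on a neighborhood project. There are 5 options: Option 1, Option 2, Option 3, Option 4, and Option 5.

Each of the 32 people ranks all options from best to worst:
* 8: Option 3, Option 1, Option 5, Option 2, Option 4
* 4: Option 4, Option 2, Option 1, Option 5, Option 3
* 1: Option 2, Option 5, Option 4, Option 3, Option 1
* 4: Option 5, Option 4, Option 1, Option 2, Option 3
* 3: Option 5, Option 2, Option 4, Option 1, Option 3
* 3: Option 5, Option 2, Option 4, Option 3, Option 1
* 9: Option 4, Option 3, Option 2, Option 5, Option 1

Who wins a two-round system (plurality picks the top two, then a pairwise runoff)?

Option 5

Round 1 first-place votes: Option 1 0, Option 2 1, Option 3 8, Option 4 13, Option 5 10. Option 4 and Option 5 advance.
Runoff: Option 4 is ranked above Option 5 on 13 ballots, Option 5 above Option 4 on 19.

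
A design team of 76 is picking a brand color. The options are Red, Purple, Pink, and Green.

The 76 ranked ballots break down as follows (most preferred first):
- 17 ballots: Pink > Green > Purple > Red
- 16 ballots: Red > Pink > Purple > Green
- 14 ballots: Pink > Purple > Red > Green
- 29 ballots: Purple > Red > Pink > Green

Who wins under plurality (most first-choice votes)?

First-place votes: Red 16, Purple 29, Pink 31, Green 0.

Pink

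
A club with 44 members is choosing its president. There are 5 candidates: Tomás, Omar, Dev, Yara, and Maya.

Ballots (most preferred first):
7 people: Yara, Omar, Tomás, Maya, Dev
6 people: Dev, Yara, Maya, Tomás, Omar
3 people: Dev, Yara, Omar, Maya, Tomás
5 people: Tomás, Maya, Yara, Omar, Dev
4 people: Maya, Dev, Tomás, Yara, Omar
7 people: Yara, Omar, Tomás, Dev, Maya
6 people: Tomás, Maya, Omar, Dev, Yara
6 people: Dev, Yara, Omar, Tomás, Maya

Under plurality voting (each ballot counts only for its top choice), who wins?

Dev

First-place votes: Tomás 11, Omar 0, Dev 15, Yara 14, Maya 4.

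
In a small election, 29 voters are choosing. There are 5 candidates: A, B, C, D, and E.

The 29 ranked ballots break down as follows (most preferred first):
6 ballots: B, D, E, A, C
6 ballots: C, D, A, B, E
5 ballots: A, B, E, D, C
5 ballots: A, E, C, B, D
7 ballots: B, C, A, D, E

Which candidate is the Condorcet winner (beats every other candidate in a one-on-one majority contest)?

A vs B: 16–13
A vs C: 16–13
A vs D: 17–12
A vs E: 23–6
A beats every other candidate.

A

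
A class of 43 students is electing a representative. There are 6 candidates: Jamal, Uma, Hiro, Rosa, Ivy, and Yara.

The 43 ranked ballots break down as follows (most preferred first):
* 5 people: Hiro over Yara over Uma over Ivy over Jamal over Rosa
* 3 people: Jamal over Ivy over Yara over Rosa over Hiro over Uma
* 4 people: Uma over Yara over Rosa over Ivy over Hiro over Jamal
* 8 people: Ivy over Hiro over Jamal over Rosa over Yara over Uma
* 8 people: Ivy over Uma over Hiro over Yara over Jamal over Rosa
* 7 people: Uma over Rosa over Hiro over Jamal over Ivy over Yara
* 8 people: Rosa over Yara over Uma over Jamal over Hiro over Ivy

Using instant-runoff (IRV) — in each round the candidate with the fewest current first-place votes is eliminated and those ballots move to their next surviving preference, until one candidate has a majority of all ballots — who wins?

Round 1: Jamal 3, Uma 11, Hiro 5, Rosa 8, Ivy 16, Yara 0. Yara eliminated.
Round 2: Jamal 3, Uma 11, Hiro 5, Rosa 8, Ivy 16. Jamal eliminated.
Round 3: Uma 11, Hiro 5, Rosa 8, Ivy 19. Hiro eliminated.
Round 4: Uma 16, Rosa 8, Ivy 19. Rosa eliminated.
Round 5: Uma 24, Ivy 19. Uma has a majority (≥22).

Uma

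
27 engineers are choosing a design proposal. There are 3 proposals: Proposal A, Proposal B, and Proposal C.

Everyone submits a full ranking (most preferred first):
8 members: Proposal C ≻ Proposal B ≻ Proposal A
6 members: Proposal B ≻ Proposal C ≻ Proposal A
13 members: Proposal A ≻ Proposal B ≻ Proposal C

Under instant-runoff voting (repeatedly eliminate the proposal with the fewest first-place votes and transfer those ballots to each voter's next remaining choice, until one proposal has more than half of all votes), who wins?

Proposal C

Round 1: Proposal A 13, Proposal B 6, Proposal C 8. Proposal B eliminated.
Round 2: Proposal A 13, Proposal C 14. Proposal C has a majority (≥14).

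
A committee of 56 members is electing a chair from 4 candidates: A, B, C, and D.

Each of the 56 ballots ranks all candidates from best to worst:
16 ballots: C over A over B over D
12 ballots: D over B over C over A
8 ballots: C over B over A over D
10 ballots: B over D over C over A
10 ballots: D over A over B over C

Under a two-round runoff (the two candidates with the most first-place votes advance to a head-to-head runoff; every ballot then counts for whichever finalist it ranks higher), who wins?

D

Round 1 first-place votes: A 0, B 10, C 24, D 22. C and D advance.
Runoff: C is ranked above D on 24 ballots, D above C on 32.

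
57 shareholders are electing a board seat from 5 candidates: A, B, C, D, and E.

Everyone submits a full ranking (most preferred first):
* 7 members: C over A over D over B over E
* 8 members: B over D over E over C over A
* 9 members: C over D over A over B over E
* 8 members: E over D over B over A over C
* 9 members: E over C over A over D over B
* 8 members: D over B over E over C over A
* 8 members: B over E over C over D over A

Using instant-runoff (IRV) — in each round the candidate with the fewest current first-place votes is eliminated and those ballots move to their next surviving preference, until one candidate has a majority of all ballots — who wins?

Round 1: A 0, B 16, C 16, D 8, E 17. A eliminated.
Round 2: B 16, C 16, D 8, E 17. D eliminated.
Round 3: B 24, C 16, E 17. C eliminated.
Round 4: B 40, E 17. B has a majority (≥29).

B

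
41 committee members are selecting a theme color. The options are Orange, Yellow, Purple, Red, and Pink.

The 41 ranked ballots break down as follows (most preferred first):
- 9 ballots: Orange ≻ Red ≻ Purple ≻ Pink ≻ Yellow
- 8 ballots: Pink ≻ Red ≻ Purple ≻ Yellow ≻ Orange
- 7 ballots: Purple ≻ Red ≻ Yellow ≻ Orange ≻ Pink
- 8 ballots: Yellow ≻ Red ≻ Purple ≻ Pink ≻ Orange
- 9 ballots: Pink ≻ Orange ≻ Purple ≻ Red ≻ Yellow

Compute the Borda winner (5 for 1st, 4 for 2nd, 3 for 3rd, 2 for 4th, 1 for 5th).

Orange: 9×5 + 8×1 + 7×2 + 8×1 + 9×4 = 111
Yellow: 9×1 + 8×2 + 7×3 + 8×5 + 9×1 = 95
Purple: 9×3 + 8×3 + 7×5 + 8×3 + 9×3 = 137
Red: 9×4 + 8×4 + 7×4 + 8×4 + 9×2 = 146
Pink: 9×2 + 8×5 + 7×1 + 8×2 + 9×5 = 126

Red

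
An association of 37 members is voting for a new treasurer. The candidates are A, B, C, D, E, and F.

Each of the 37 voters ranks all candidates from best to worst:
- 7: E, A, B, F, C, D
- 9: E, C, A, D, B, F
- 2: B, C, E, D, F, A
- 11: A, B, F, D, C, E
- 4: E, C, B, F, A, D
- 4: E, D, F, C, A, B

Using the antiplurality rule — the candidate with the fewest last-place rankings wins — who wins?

Last-place votes: A 2, B 4, C 0, D 11, E 11, F 9.

C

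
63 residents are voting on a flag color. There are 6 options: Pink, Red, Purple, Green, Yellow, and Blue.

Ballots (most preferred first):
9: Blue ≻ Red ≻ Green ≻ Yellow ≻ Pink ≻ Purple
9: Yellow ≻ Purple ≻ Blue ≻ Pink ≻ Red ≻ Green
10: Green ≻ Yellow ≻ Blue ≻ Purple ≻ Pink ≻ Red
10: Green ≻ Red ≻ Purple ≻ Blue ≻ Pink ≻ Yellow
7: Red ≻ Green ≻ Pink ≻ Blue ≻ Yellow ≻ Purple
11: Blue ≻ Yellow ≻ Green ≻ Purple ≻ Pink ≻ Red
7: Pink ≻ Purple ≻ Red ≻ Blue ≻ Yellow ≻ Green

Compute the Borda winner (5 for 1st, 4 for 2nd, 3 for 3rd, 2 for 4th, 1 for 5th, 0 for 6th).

Blue

Pink: 9×1 + 9×2 + 10×1 + 10×1 + 7×3 + 11×1 + 7×5 = 114
Red: 9×4 + 9×1 + 10×0 + 10×4 + 7×5 + 11×0 + 7×3 = 141
Purple: 9×0 + 9×4 + 10×2 + 10×3 + 7×0 + 11×2 + 7×4 = 136
Green: 9×3 + 9×0 + 10×5 + 10×5 + 7×4 + 11×3 + 7×0 = 188
Yellow: 9×2 + 9×5 + 10×4 + 10×0 + 7×1 + 11×4 + 7×1 = 161
Blue: 9×5 + 9×3 + 10×3 + 10×2 + 7×2 + 11×5 + 7×2 = 205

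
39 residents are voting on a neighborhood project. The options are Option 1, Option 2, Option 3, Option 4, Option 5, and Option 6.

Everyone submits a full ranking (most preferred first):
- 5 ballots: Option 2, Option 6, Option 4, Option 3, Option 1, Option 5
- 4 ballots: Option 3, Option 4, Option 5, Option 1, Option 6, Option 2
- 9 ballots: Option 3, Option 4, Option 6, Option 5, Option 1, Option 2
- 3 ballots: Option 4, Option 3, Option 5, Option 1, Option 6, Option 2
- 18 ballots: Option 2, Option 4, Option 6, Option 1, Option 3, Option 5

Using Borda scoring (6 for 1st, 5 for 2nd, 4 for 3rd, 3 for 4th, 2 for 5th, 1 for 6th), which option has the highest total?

Option 1: 5×2 + 4×3 + 9×2 + 3×3 + 18×3 = 103
Option 2: 5×6 + 4×1 + 9×1 + 3×1 + 18×6 = 154
Option 3: 5×3 + 4×6 + 9×6 + 3×5 + 18×2 = 144
Option 4: 5×4 + 4×5 + 9×5 + 3×6 + 18×5 = 193
Option 5: 5×1 + 4×4 + 9×3 + 3×4 + 18×1 = 78
Option 6: 5×5 + 4×2 + 9×4 + 3×2 + 18×4 = 147

Option 4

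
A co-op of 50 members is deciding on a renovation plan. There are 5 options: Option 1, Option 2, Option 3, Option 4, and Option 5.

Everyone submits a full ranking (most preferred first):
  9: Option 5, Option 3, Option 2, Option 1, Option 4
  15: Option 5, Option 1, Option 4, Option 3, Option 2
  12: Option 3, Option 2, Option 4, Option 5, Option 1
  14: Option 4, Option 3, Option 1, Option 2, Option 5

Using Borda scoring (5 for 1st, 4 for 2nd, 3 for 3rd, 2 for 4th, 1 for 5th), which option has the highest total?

Option 3

Option 1: 9×2 + 15×4 + 12×1 + 14×3 = 132
Option 2: 9×3 + 15×1 + 12×4 + 14×2 = 118
Option 3: 9×4 + 15×2 + 12×5 + 14×4 = 182
Option 4: 9×1 + 15×3 + 12×3 + 14×5 = 160
Option 5: 9×5 + 15×5 + 12×2 + 14×1 = 158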